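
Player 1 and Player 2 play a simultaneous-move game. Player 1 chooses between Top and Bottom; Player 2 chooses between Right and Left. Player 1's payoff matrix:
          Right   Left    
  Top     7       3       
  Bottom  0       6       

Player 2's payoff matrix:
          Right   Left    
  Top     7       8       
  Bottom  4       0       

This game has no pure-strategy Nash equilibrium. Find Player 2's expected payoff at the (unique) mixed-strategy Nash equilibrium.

Player 2's indifference between Right and Left determines Player 1's mixing probability p:
  Player 2's payoff to Right: p·7 + (1−p)·4 = 3p + 4
  Player 2's payoff to Left: p·8 + (1−p)·0 = 8p
  3p + 4 = 8p  ⇒  -5p = -4  ⇒  p = 4/5.
At equilibrium Player 2 is indifferent across columns, so Player 2's payoff equals the payoff from Right: (4/5)·7 + (1/5)·4 = 32/5.

32/5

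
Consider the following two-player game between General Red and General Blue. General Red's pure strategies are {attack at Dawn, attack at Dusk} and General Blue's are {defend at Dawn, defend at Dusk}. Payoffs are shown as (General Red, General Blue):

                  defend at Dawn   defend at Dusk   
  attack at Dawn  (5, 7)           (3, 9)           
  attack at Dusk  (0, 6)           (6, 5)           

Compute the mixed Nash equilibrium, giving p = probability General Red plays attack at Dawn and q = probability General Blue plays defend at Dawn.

p = 1/3, q = 3/8

In a mixed equilibrium General Blue is indifferent between defend at Dawn and defend at Dusk; this condition fixes p.
  General Blue's payoff from defend at Dawn: p·7 + (1−p)·6 = p + 6
  General Blue's payoff from defend at Dusk: p·9 + (1−p)·5 = 4p + 5
  p + 6 = 4p + 5  ⇒  -3p = -1  ⇒  p = 1/3.
In a mixed equilibrium General Red is indifferent between attack at Dawn and attack at Dusk; this condition fixes q.
  General Red's payoff from attack at Dawn: q·5 + (1−q)·3 = 2q + 3
  General Red's payoff from attack at Dusk: q·0 + (1−q)·6 = -6q + 6
  2q + 3 = -6q + 6  ⇒  8q = 3  ⇒  q = 3/8.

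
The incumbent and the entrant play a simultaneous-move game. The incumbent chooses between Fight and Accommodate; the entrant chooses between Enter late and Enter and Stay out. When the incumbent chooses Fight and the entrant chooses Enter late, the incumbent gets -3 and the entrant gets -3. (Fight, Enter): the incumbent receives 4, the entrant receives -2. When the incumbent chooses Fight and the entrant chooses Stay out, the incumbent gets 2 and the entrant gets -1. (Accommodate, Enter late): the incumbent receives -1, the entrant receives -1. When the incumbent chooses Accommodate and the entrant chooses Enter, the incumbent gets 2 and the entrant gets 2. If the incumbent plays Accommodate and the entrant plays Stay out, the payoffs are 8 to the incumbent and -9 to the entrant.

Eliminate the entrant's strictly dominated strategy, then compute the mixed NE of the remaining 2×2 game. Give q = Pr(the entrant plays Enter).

The entrant's strategy Enter late is strictly dominated by Enter: -2 > -3 and 2 > -1. Eliminate Enter late.
The incumbent's indifference between Fight and Accommodate determines the entrant's mixing probability q:
  the incumbent's expected payoff from Fight: q·4 + (1−q)·2 = 2q + 2
  the incumbent's expected payoff from Accommodate: q·2 + (1−q)·8 = -6q + 8
  2q + 2 = -6q + 8  ⇒  8q = 6  ⇒  q = 3/4.

q = 3/4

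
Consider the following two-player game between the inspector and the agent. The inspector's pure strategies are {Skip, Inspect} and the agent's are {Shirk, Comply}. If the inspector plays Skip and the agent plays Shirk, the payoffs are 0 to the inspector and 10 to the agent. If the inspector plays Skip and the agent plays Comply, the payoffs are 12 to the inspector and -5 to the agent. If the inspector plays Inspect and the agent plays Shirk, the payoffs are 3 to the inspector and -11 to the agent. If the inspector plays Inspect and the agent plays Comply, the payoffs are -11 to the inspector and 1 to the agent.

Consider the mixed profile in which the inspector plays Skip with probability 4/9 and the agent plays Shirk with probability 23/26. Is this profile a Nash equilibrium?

Check the agent's indifference given the inspector's mix p = 4/9:
  payoff from Shirk = -5/3; payoff from Comply = -5/3 — equal.
Check the inspector's indifference given the agent's mix q = 23/26:
  payoff from Skip = 18/13; payoff from Inspect = 18/13 — equal.
Both players are indifferent, so neither can profitably deviate.

Yes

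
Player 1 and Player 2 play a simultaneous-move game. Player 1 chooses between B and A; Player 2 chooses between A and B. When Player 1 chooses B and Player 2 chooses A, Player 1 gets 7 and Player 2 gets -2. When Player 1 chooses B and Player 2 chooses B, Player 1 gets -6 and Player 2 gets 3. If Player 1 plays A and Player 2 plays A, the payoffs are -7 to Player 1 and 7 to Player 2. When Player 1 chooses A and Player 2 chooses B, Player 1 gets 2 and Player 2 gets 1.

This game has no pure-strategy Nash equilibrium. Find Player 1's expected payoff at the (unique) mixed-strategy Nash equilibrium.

For Player 1 to be willing to mix, Player 1 must be indifferent between B and A, which pins down Player 2's mix.
  Player 1's expected payoff from B: q·7 + (1−q)·(-6) = 13q - 6
  Player 1's expected payoff from A: q·(-7) + (1−q)·2 = -9q + 2
  13q - 6 = -9q + 2  ⇒  22q = 8  ⇒  q = 4/11.
At equilibrium Player 1 is indifferent across rows, so Player 1's payoff equals the payoff from B: (4/11)·7 + (7/11)·(-6) = -14/11.

-14/11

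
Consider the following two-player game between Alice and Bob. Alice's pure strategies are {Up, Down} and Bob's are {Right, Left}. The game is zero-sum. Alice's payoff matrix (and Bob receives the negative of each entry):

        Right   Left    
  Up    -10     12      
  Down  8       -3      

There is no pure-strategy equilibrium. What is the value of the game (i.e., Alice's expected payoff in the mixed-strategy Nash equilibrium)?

v = 2

Bob's mix must leave Alice indifferent between Up and Down.
  Alice's payoff from Up: q·(-10) + (1−q)·12 = -22q + 12
  Alice's payoff from Down: q·8 + (1−q)·(-3) = 11q - 3
  -22q + 12 = 11q - 3  ⇒  -33q = -15  ⇒  q = 5/11.
The value is Alice's expected payoff against this mix (using Up): (5/11)·(-10) + (6/11)·12 = 2.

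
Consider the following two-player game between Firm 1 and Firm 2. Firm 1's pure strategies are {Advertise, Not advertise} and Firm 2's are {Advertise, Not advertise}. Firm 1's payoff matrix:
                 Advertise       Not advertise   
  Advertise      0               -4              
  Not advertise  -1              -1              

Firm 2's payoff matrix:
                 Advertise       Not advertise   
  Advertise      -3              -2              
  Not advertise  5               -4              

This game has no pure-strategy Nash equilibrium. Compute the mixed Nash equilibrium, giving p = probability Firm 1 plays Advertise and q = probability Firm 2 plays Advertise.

p = 9/10, q = 3/4

In a mixed equilibrium Firm 2 is indifferent between Advertise and Not advertise; this condition fixes p.
  Firm 2's expected payoff from Advertise: p·(-3) + (1−p)·5 = -8p + 5
  Firm 2's expected payoff from Not advertise: p·(-2) + (1−p)·(-4) = 2p - 4
  -8p + 5 = 2p - 4  ⇒  -10p = -9  ⇒  p = 9/10.
Firm 2's mix must leave Firm 1 indifferent between Advertise and Not advertise.
  Firm 1's payoff from Advertise: q·0 + (1−q)·(-4) = 4q - 4
  Firm 1's payoff from Not advertise: q·(-1) + (1−q)·(-1) = -1
  4q - 4 = -1  ⇒  4q = 3  ⇒  q = 3/4.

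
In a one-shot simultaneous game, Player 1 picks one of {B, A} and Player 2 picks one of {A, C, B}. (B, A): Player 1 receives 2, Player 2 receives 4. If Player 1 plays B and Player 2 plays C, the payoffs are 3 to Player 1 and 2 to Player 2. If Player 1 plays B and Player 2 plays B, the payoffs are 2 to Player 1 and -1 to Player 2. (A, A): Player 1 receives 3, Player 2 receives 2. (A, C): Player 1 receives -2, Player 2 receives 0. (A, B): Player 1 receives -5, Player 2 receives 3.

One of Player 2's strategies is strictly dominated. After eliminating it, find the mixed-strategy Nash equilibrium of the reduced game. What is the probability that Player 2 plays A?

Player 2's strategy C is strictly dominated by A: 4 > 2 and 2 > 0. Eliminate C.
In a mixed equilibrium Player 1 is indifferent between B and A; this condition fixes q.
  Player 1's expected payoff from B: q·2 + (1−q)·2 = 2
  Player 1's expected payoff from A: q·3 + (1−q)·(-5) = 8q - 5
  2 = 8q - 5  ⇒  -8q = -7  ⇒  q = 7/8.

q = 7/8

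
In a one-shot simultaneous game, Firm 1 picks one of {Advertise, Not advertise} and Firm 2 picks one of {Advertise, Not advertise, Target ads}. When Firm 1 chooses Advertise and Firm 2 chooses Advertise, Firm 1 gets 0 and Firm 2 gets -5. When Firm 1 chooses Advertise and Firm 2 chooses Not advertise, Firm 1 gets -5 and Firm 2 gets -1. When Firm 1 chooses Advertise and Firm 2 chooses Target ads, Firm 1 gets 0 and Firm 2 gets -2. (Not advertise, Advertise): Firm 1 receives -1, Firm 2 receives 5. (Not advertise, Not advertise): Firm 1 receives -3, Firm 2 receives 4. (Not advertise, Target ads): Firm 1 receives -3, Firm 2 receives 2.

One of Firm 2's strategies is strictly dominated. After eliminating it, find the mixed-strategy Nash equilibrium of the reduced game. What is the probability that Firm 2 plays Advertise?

Firm 2's strategy Target ads is strictly dominated by Not advertise: -1 > -2 and 4 > 2. Eliminate Target ads.
Firm 2's mix must leave Firm 1 indifferent between Advertise and Not advertise.
  Firm 1's expected payoff from Advertise: q·0 + (1−q)·(-5) = 5q - 5
  Firm 1's expected payoff from Not advertise: q·(-1) + (1−q)·(-3) = 2q - 3
  5q - 5 = 2q - 3  ⇒  3q = 2  ⇒  q = 2/3.

q = 2/3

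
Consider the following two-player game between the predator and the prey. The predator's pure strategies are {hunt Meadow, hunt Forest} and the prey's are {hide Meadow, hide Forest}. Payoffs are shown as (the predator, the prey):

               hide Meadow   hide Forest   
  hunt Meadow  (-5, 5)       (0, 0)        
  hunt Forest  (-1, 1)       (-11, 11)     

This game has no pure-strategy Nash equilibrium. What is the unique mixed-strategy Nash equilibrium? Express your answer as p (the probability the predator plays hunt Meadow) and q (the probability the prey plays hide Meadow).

The prey's indifference between hide Meadow and hide Forest determines the predator's mixing probability p:
  the prey's expected payoff from hide Meadow: p·5 + (1−p)·1 = 4p + 1
  the prey's expected payoff from hide Forest: p·0 + (1−p)·11 = -11p + 11
  4p + 1 = -11p + 11  ⇒  15p = 10  ⇒  p = 2/3.
For the predator to be willing to mix, the predator must be indifferent between hunt Meadow and hunt Forest, which pins down the prey's mix.
  the predator's expected payoff from hunt Meadow: q·(-5) + (1−q)·0 = -5q
  the predator's expected payoff from hunt Forest: q·(-1) + (1−q)·(-11) = 10q - 11
  -5q = 10q - 11  ⇒  -15q = -11  ⇒  q = 11/15.

p = 2/3, q = 11/15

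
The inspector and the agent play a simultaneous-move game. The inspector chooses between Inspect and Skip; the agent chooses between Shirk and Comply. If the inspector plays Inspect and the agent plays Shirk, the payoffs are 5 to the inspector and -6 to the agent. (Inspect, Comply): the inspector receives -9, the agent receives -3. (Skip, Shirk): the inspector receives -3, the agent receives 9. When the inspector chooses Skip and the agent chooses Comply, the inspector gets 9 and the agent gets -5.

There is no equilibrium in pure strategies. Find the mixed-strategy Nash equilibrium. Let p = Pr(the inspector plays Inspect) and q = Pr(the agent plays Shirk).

In a mixed equilibrium the agent is indifferent between Shirk and Comply; this condition fixes p.
  the agent's payoff to Shirk: p·(-6) + (1−p)·9 = -15p + 9
  the agent's payoff to Comply: p·(-3) + (1−p)·(-5) = 2p - 5
  -15p + 9 = 2p - 5  ⇒  -17p = -14  ⇒  p = 14/17.
For the inspector to be willing to mix, the inspector must be indifferent between Inspect and Skip, which pins down the agent's mix.
  the inspector's payoff to Inspect: q·5 + (1−q)·(-9) = 14q - 9
  the inspector's payoff to Skip: q·(-3) + (1−q)·9 = -12q + 9
  14q - 9 = -12q + 9  ⇒  26q = 18  ⇒  q = 9/13.

p = 14/17, q = 9/13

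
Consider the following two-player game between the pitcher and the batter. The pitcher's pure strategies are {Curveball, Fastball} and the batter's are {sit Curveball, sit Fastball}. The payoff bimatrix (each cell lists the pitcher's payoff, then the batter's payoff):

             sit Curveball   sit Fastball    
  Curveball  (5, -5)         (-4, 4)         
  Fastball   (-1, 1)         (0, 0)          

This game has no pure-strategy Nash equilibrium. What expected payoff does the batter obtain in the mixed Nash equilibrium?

Set the batter's expected payoff from sit Curveball equal to that from sit Fastball:
  the batter's payoff from sit Curveball: p·(-5) + (1−p)·1 = -6p + 1
  the batter's payoff from sit Fastball: p·4 + (1−p)·0 = 4p
  -6p + 1 = 4p  ⇒  -10p = -1  ⇒  p = 1/10.
At equilibrium the batter is indifferent across columns, so the batter's payoff equals the payoff from sit Curveball: (1/10)·(-5) + (9/10)·1 = 2/5.

2/5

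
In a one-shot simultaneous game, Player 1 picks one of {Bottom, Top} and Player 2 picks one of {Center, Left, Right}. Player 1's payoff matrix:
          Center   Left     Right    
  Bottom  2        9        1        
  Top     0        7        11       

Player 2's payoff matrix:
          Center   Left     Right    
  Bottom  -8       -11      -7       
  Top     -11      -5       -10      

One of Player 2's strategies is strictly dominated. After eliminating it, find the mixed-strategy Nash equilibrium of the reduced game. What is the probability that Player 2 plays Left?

q = 5/6

Player 2's strategy Center is strictly dominated by Right: -7 > -8 and -10 > -11. Eliminate Center.
Set Player 1's expected payoff from Bottom equal to that from Top:
  Player 1's expected payoff from Bottom: q·9 + (1−q)·1 = 8q + 1
  Player 1's expected payoff from Top: q·7 + (1−q)·11 = -4q + 11
  8q + 1 = -4q + 11  ⇒  12q = 10  ⇒  q = 5/6.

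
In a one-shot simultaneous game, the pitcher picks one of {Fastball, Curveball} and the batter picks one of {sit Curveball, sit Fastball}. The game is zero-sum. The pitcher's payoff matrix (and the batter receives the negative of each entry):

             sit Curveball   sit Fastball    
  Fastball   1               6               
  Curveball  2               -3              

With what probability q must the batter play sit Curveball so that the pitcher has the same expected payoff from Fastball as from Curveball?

In a mixed equilibrium the pitcher is indifferent between Fastball and Curveball; this condition fixes q.
  the pitcher's payoff from Fastball: q·1 + (1−q)·6 = -5q + 6
  the pitcher's payoff from Curveball: q·2 + (1−q)·(-3) = 5q - 3
  -5q + 6 = 5q - 3  ⇒  -10q = -9  ⇒  q = 9/10.

q = 9/10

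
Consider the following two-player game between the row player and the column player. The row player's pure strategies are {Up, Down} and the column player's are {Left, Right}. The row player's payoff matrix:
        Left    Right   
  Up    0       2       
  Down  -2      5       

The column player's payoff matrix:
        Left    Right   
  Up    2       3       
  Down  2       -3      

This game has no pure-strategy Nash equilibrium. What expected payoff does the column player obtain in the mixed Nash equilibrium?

2

The row player's mix must leave the column player indifferent between Left and Right.
  the column player's payoff to Left: p·2 + (1−p)·2 = 2
  the column player's payoff to Right: p·3 + (1−p)·(-3) = 6p - 3
  2 = 6p - 3  ⇒  -6p = -5  ⇒  p = 5/6.
At equilibrium the column player is indifferent across columns, so the column player's payoff equals the payoff from Left: (5/6)·2 + (1/6)·2 = 2.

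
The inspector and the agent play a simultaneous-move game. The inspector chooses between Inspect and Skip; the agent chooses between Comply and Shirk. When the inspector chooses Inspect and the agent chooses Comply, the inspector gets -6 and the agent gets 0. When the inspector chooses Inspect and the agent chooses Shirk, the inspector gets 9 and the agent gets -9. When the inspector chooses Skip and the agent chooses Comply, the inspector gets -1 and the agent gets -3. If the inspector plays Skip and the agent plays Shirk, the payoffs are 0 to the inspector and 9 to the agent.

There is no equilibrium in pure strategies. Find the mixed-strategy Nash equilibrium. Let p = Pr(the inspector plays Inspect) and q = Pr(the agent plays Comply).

p = 4/7, q = 9/14

For the agent to be willing to mix, the agent must be indifferent between Comply and Shirk, which pins down the inspector's mix.
  the agent's payoff to Comply: p·0 + (1−p)·(-3) = 3p - 3
  the agent's payoff to Shirk: p·(-9) + (1−p)·9 = -18p + 9
  3p - 3 = -18p + 9  ⇒  21p = 12  ⇒  p = 4/7.
The inspector's indifference between Inspect and Skip determines the agent's mixing probability q:
  the inspector's payoff from Inspect: q·(-6) + (1−q)·9 = -15q + 9
  the inspector's payoff from Skip: q·(-1) + (1−q)·0 = -q
  -15q + 9 = -q  ⇒  -14q = -9  ⇒  q = 9/14.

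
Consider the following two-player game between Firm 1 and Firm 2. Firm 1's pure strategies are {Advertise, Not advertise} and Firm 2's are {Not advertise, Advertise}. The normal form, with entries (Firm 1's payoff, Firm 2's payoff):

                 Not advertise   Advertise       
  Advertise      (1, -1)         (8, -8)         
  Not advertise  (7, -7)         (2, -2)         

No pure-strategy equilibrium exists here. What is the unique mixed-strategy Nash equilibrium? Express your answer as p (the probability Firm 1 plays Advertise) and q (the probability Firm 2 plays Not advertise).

p = 5/12, q = 1/2

Set Firm 2's expected payoff from Not advertise equal to that from Advertise:
  Firm 2's payoff from Not advertise: p·(-1) + (1−p)·(-7) = 6p - 7
  Firm 2's payoff from Advertise: p·(-8) + (1−p)·(-2) = -6p - 2
  6p - 7 = -6p - 2  ⇒  12p = 5  ⇒  p = 5/12.
For Firm 1 to be willing to mix, Firm 1 must be indifferent between Advertise and Not advertise, which pins down Firm 2's mix.
  Firm 1's expected payoff from Advertise: q·1 + (1−q)·8 = -7q + 8
  Firm 1's expected payoff from Not advertise: q·7 + (1−q)·2 = 5q + 2
  -7q + 8 = 5q + 2  ⇒  -12q = -6  ⇒  q = 1/2.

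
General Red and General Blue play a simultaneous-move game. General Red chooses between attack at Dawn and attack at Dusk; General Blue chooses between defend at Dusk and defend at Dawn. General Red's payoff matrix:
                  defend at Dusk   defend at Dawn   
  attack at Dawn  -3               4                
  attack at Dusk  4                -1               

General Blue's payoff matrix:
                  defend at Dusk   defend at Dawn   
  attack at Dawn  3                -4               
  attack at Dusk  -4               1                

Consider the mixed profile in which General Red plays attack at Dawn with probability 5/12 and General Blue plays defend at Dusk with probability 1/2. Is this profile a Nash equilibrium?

No

Given General Blue's mix q = 1/2, General Red's payoff from attack at Dawn is 1/2 but from attack at Dusk is 3/2. General Red strictly prefers attack at Dusk, so General Red would not mix.
So the proposed profile is not a Nash equilibrium.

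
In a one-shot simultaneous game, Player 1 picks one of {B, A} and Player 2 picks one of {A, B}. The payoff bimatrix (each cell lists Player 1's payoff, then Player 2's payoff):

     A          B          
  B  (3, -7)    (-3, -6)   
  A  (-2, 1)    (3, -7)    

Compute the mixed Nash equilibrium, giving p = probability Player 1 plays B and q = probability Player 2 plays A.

Player 1's mix must leave Player 2 indifferent between A and B.
  Player 2's expected payoff from A: p·(-7) + (1−p)·1 = -8p + 1
  Player 2's expected payoff from B: p·(-6) + (1−p)·(-7) = p - 7
  -8p + 1 = p - 7  ⇒  -9p = -8  ⇒  p = 8/9.
In a mixed equilibrium Player 1 is indifferent between B and A; this condition fixes q.
  Player 1's expected payoff from B: q·3 + (1−q)·(-3) = 6q - 3
  Player 1's expected payoff from A: q·(-2) + (1−q)·3 = -5q + 3
  6q - 3 = -5q + 3  ⇒  11q = 6  ⇒  q = 6/11.

p = 8/9, q = 6/11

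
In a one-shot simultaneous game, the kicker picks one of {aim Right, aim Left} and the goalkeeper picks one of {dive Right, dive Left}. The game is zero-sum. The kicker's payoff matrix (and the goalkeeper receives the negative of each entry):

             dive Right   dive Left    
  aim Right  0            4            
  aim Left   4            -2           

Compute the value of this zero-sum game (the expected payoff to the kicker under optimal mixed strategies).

In a mixed equilibrium the kicker is indifferent between aim Right and aim Left; this condition fixes q.
  the kicker's expected payoff from aim Right: q·0 + (1−q)·4 = -4q + 4
  the kicker's expected payoff from aim Left: q·4 + (1−q)·(-2) = 6q - 2
  -4q + 4 = 6q - 2  ⇒  -10q = -6  ⇒  q = 3/5.
The value is the kicker's expected payoff against this mix (using aim Right): (3/5)·0 + (2/5)·4 = 8/5.

v = 8/5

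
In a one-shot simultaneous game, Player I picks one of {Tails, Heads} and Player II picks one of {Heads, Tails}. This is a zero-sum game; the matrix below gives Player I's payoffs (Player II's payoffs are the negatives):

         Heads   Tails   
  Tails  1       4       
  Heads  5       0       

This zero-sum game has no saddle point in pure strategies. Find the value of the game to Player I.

For Player I to be willing to mix, Player I must be indifferent between Tails and Heads, which pins down Player II's mix.
  Player I's payoff to Tails: q·1 + (1−q)·4 = -3q + 4
  Player I's payoff to Heads: q·5 + (1−q)·0 = 5q
  -3q + 4 = 5q  ⇒  -8q = -4  ⇒  q = 1/2.
The value is Player I's expected payoff against this mix (using Tails): (1/2)·1 + (1/2)·4 = 5/2.

v = 5/2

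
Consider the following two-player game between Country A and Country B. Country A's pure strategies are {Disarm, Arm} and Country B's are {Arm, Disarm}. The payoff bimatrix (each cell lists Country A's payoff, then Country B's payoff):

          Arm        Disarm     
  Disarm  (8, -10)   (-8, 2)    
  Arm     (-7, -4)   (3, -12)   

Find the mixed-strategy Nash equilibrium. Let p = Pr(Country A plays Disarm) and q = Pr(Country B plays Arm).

p = 2/5, q = 11/26

Country A's mix must leave Country B indifferent between Arm and Disarm.
  Country B's payoff to Arm: p·(-10) + (1−p)·(-4) = -6p - 4
  Country B's payoff to Disarm: p·2 + (1−p)·(-12) = 14p - 12
  -6p - 4 = 14p - 12  ⇒  -20p = -8  ⇒  p = 2/5.
Country A's indifference between Disarm and Arm determines Country B's mixing probability q:
  Country A's payoff from Disarm: q·8 + (1−q)·(-8) = 16q - 8
  Country A's payoff from Arm: q·(-7) + (1−q)·3 = -10q + 3
  16q - 8 = -10q + 3  ⇒  26q = 11  ⇒  q = 11/26.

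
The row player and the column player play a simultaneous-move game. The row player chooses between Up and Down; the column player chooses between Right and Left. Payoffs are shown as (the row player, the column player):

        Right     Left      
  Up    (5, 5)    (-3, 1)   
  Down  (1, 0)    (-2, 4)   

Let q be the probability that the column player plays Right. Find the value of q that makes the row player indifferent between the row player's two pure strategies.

For the row player to be willing to mix, the row player must be indifferent between Up and Down, which pins down the column player's mix.
  the row player's payoff from Up: q·5 + (1−q)·(-3) = 8q - 3
  the row player's payoff from Down: q·1 + (1−q)·(-2) = 3q - 2
  8q - 3 = 3q - 2  ⇒  5q = 1  ⇒  q = 1/5.

q = 1/5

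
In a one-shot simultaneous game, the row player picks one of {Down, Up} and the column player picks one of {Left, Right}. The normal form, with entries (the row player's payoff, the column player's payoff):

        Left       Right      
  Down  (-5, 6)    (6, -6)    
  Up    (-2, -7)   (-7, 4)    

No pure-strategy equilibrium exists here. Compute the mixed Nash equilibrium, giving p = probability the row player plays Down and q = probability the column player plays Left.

For the column player to be willing to mix, the column player must be indifferent between Left and Right, which pins down the row player's mix.
  the column player's expected payoff from Left: p·6 + (1−p)·(-7) = 13p - 7
  the column player's expected payoff from Right: p·(-6) + (1−p)·4 = -10p + 4
  13p - 7 = -10p + 4  ⇒  23p = 11  ⇒  p = 11/23.
Set the row player's expected payoff from Down equal to that from Up:
  the row player's payoff from Down: q·(-5) + (1−q)·6 = -11q + 6
  the row player's payoff from Up: q·(-2) + (1−q)·(-7) = 5q - 7
  -11q + 6 = 5q - 7  ⇒  -16q = -13  ⇒  q = 13/16.

p = 11/23, q = 13/16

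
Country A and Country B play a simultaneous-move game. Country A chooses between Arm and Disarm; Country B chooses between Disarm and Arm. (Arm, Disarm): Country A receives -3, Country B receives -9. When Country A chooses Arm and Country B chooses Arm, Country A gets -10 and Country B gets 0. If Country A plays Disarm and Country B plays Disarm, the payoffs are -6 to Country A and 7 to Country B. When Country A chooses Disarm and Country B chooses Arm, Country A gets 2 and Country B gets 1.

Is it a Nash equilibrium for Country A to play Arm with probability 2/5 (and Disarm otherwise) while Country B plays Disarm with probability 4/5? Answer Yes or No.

Check Country B's indifference given Country A's mix p = 2/5:
  payoff from Disarm = 3/5; payoff from Arm = 3/5 — equal.
Check Country A's indifference given Country B's mix q = 4/5:
  payoff from Arm = -22/5; payoff from Disarm = -22/5 — equal.
Both players are indifferent, so neither can profitably deviate.

Yes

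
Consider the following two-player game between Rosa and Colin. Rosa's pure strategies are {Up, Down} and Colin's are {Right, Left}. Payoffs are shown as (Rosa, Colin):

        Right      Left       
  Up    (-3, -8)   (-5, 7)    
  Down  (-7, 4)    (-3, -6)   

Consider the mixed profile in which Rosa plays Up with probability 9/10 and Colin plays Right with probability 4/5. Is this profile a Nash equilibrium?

Given Rosa's mix p = 9/10, Colin's payoff from Right is -34/5 but from Left is 57/10. Colin strictly prefers Left, so Colin would not mix.
So the proposed profile is not a Nash equilibrium.

No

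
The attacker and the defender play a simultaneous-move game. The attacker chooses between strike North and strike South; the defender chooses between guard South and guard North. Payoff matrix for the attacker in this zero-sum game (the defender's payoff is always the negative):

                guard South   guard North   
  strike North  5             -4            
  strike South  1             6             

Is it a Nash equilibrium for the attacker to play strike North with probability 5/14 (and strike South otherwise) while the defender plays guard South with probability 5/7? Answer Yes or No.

Check the defender's indifference given the attacker's mix p = 5/14:
  payoff from guard South = -17/7; payoff from guard North = -17/7 — equal.
Check the attacker's indifference given the defender's mix q = 5/7:
  payoff from strike North = 17/7; payoff from strike South = 17/7 — equal.
Both players are indifferent, so neither can profitably deviate.

Yes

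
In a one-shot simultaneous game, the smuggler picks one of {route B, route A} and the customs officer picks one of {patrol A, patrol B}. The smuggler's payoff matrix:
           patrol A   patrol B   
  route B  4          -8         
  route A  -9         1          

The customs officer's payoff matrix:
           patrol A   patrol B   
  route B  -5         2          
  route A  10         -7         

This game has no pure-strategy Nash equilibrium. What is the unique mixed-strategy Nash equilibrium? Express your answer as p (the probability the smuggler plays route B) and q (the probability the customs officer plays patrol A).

Set the customs officer's expected payoff from patrol A equal to that from patrol B:
  the customs officer's expected payoff from patrol A: p·(-5) + (1−p)·10 = -15p + 10
  the customs officer's expected payoff from patrol B: p·2 + (1−p)·(-7) = 9p - 7
  -15p + 10 = 9p - 7  ⇒  -24p = -17  ⇒  p = 17/24.
The smuggler's indifference between route B and route A determines the customs officer's mixing probability q:
  the smuggler's expected payoff from route B: q·4 + (1−q)·(-8) = 12q - 8
  the smuggler's expected payoff from route A: q·(-9) + (1−q)·1 = -10q + 1
  12q - 8 = -10q + 1  ⇒  22q = 9  ⇒  q = 9/22.

p = 17/24, q = 9/22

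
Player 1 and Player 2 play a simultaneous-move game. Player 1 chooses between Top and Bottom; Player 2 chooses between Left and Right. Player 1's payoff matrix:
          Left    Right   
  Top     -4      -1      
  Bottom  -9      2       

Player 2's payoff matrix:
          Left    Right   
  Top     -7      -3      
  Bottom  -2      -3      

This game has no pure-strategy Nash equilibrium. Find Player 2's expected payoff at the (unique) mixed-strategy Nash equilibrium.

Player 2's indifference between Left and Right determines Player 1's mixing probability p:
  Player 2's payoff to Left: p·(-7) + (1−p)·(-2) = -5p - 2
  Player 2's payoff to Right: p·(-3) + (1−p)·(-3) = -3
  -5p - 2 = -3  ⇒  -5p = -1  ⇒  p = 1/5.
At equilibrium Player 2 is indifferent across columns, so Player 2's payoff equals the payoff from Left: (1/5)·(-7) + (4/5)·(-2) = -3.

-3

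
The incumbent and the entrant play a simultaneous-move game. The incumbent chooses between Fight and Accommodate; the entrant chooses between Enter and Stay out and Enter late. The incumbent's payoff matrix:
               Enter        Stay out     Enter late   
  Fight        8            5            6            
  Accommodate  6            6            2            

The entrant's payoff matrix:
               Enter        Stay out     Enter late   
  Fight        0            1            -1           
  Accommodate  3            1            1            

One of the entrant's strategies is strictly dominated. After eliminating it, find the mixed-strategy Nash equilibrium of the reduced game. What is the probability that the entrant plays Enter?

The entrant's strategy Enter late is strictly dominated by Enter: 0 > -1 and 3 > 1. Eliminate Enter late.
The incumbent's indifference between Fight and Accommodate determines the entrant's mixing probability q:
  the incumbent's expected payoff from Fight: q·8 + (1−q)·5 = 3q + 5
  the incumbent's expected payoff from Accommodate: q·6 + (1−q)·6 = 6
  3q + 5 = 6  ⇒  3q = 1  ⇒  q = 1/3.

q = 1/3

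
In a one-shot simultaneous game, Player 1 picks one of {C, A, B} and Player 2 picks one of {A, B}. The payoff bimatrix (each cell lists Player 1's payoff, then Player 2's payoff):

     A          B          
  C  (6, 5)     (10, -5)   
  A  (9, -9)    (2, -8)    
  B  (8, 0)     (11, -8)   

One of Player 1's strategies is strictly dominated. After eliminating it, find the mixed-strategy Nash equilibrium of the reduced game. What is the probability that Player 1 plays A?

Player 1's strategy C is strictly dominated by B: 8 > 6 and 11 > 10. Eliminate C.
Player 2's indifference between A and B determines Player 1's mixing probability p:
  Player 2's payoff from A: p·(-9) + (1−p)·0 = -9p
  Player 2's payoff from B: p·(-8) + (1−p)·(-8) = -8
  -9p = -8  ⇒  -9p = -8  ⇒  p = 8/9.

p = 8/9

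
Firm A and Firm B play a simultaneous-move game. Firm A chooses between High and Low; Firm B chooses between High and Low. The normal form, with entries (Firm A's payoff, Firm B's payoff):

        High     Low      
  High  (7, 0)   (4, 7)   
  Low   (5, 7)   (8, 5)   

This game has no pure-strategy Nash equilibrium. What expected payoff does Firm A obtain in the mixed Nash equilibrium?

Set Firm A's expected payoff from High equal to that from Low:
  Firm A's payoff to High: q·7 + (1−q)·4 = 3q + 4
  Firm A's payoff to Low: q·5 + (1−q)·8 = -3q + 8
  3q + 4 = -3q + 8  ⇒  6q = 4  ⇒  q = 2/3.
At equilibrium Firm A is indifferent across rows, so Firm A's payoff equals the payoff from High: (2/3)·7 + (1/3)·4 = 6.

6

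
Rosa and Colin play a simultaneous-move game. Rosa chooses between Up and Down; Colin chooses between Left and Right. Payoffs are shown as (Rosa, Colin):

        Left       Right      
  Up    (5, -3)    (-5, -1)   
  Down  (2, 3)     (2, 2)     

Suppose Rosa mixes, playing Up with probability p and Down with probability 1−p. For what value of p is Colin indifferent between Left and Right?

p = 1/3

Set Colin's expected payoff from Left equal to that from Right:
  Colin's payoff from Left: p·(-3) + (1−p)·3 = -6p + 3
  Colin's payoff from Right: p·(-1) + (1−p)·2 = -3p + 2
  -6p + 3 = -3p + 2  ⇒  -3p = -1  ⇒  p = 1/3.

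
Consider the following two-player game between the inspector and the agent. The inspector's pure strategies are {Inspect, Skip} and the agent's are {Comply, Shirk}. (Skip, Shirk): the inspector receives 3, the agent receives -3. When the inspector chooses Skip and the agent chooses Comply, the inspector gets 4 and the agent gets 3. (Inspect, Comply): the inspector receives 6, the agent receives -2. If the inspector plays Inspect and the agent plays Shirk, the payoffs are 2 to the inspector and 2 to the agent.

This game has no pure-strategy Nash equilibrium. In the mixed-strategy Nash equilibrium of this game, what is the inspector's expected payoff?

The inspector's indifference between Inspect and Skip determines the agent's mixing probability q:
  the inspector's payoff from Inspect: q·6 + (1−q)·2 = 4q + 2
  the inspector's payoff from Skip: q·4 + (1−q)·3 = q + 3
  4q + 2 = q + 3  ⇒  3q = 1  ⇒  q = 1/3.
At equilibrium the inspector is indifferent across rows, so the inspector's payoff equals the payoff from Inspect: (1/3)·6 + (2/3)·2 = 10/3.

10/3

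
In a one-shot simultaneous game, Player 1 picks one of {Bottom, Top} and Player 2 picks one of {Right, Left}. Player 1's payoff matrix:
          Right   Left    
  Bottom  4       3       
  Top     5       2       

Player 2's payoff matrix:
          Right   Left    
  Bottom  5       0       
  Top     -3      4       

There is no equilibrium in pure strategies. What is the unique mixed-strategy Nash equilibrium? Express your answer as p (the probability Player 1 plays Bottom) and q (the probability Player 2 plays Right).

Player 2's indifference between Right and Left determines Player 1's mixing probability p:
  Player 2's payoff to Right: p·5 + (1−p)·(-3) = 8p - 3
  Player 2's payoff to Left: p·0 + (1−p)·4 = -4p + 4
  8p - 3 = -4p + 4  ⇒  12p = 7  ⇒  p = 7/12.
Player 1's indifference between Bottom and Top determines Player 2's mixing probability q:
  Player 1's expected payoff from Bottom: q·4 + (1−q)·3 = q + 3
  Player 1's expected payoff from Top: q·5 + (1−q)·2 = 3q + 2
  q + 3 = 3q + 2  ⇒  -2q = -1  ⇒  q = 1/2.

p = 7/12, q = 1/2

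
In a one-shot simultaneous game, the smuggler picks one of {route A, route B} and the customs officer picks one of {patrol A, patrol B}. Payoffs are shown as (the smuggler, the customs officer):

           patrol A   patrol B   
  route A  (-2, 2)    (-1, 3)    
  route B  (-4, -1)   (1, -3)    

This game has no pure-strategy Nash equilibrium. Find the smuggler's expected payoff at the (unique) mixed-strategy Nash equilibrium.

The smuggler's indifference between route A and route B determines the customs officer's mixing probability q:
  the smuggler's payoff to route A: q·(-2) + (1−q)·(-1) = -q - 1
  the smuggler's payoff to route B: q·(-4) + (1−q)·1 = -5q + 1
  -q - 1 = -5q + 1  ⇒  4q = 2  ⇒  q = 1/2.
At equilibrium the smuggler is indifferent across rows, so the smuggler's payoff equals the payoff from route A: (1/2)·(-2) + (1/2)·(-1) = -3/2.

-3/2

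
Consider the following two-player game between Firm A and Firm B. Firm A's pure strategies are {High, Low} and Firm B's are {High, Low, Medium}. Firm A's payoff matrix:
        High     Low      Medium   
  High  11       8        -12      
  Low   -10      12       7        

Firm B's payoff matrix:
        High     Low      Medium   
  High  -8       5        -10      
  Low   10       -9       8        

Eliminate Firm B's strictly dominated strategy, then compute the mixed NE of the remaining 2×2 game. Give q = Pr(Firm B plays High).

q = 4/25

Firm B's strategy Medium is strictly dominated by High: -8 > -10 and 10 > 8. Eliminate Medium.
In a mixed equilibrium Firm A is indifferent between High and Low; this condition fixes q.
  Firm A's payoff from High: q·11 + (1−q)·8 = 3q + 8
  Firm A's payoff from Low: q·(-10) + (1−q)·12 = -22q + 12
  3q + 8 = -22q + 12  ⇒  25q = 4  ⇒  q = 4/25.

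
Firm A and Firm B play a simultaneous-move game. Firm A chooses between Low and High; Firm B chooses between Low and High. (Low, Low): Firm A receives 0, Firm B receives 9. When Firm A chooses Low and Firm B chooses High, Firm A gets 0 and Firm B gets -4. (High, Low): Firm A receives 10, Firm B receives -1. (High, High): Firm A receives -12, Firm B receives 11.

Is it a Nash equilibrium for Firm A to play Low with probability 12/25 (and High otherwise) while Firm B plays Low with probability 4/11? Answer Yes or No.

No

Given Firm B's mix q = 4/11, Firm A's payoff from Low is 0 but from High is -4. Firm A strictly prefers Low, so Firm A would not mix.
So the proposed profile is not a Nash equilibrium.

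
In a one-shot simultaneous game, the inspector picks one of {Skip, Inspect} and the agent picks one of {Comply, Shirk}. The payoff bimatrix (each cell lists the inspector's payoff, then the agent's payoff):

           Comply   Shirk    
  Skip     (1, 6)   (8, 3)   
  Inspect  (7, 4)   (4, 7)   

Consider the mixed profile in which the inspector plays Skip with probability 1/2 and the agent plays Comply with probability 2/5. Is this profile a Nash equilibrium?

Yes

Check the agent's indifference given the inspector's mix p = 1/2:
  payoff from Comply = 5; payoff from Shirk = 5 — equal.
Check the inspector's indifference given the agent's mix q = 2/5:
  payoff from Skip = 26/5; payoff from Inspect = 26/5 — equal.
Both players are indifferent, so neither can profitably deviate.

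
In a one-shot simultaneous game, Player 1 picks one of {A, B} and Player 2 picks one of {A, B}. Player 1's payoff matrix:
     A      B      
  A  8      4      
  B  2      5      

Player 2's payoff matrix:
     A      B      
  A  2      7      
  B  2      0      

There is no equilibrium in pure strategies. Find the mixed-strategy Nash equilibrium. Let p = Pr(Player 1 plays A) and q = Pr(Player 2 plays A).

Player 1's mix must leave Player 2 indifferent between A and B.
  Player 2's expected payoff from A: p·2 + (1−p)·2 = 2
  Player 2's expected payoff from B: p·7 + (1−p)·0 = 7p
  2 = 7p  ⇒  -7p = -2  ⇒  p = 2/7.
For Player 1 to be willing to mix, Player 1 must be indifferent between A and B, which pins down Player 2's mix.
  Player 1's payoff to A: q·8 + (1−q)·4 = 4q + 4
  Player 1's payoff to B: q·2 + (1−q)·5 = -3q + 5
  4q + 4 = -3q + 5  ⇒  7q = 1  ⇒  q = 1/7.

p = 2/7, q = 1/7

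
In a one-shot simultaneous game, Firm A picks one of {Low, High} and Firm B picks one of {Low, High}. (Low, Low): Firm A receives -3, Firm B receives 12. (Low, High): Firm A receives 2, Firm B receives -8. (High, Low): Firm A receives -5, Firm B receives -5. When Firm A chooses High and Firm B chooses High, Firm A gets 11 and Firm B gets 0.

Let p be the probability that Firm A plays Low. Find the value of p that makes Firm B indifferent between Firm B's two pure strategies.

Firm B's indifference between Low and High determines Firm A's mixing probability p:
  Firm B's expected payoff from Low: p·12 + (1−p)·(-5) = 17p - 5
  Firm B's expected payoff from High: p·(-8) + (1−p)·0 = -8p
  17p - 5 = -8p  ⇒  25p = 5  ⇒  p = 1/5.

p = 1/5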